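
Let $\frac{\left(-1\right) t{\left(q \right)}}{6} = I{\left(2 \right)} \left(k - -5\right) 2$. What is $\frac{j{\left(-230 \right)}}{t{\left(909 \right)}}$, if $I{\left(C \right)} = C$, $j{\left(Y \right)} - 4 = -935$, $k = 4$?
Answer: $\frac{931}{216} \approx 4.3102$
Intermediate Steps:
$j{\left(Y \right)} = -931$ ($j{\left(Y \right)} = 4 - 935 = -931$)
$t{\left(q \right)} = -216$ ($t{\left(q \right)} = - 6 \cdot 2 \left(4 - -5\right) 2 = - 6 \cdot 2 \left(4 + 5\right) 2 = - 6 \cdot 2 \cdot 9 \cdot 2 = - 6 \cdot 18 \cdot 2 = \left(-6\right) 36 = -216$)
$\frac{j{\left(-230 \right)}}{t{\left(909 \right)}} = - \frac{931}{-216} = \left(-931\right) \left(- \frac{1}{216}\right) = \frac{931}{216}$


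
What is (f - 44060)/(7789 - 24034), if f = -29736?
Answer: 3884/855 ≈ 4.5427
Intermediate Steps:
(f - 44060)/(7789 - 24034) = (-29736 - 44060)/(7789 - 24034) = -73796/(-16245) = -73796*(-1/16245) = 3884/855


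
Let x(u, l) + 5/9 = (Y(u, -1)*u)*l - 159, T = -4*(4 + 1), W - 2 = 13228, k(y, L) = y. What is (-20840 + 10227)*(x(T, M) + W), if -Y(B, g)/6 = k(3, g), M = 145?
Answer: -6234437042/9 ≈ -6.9272e+8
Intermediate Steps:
Y(B, g) = -18 (Y(B, g) = -6*3 = -18)
W = 13230 (W = 2 + 13228 = 13230)
T = -20 (T = -4*5 = -20)
x(u, l) = -1436/9 - 18*l*u (x(u, l) = -5/9 + ((-18*u)*l - 159) = -5/9 + (-18*l*u - 159) = -5/9 + (-159 - 18*l*u) = -1436/9 - 18*l*u)
(-20840 + 10227)*(x(T, M) + W) = (-20840 + 10227)*((-1436/9 - 18*145*(-20)) + 13230) = -10613*((-1436/9 + 52200) + 13230) = -10613*(468364/9 + 13230) = -10613*587434/9 = -6234437042/9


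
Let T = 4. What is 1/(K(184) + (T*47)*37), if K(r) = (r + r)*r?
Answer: 1/74668 ≈ 1.3393e-5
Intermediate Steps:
K(r) = 2*r² (K(r) = (2*r)*r = 2*r²)
1/(K(184) + (T*47)*37) = 1/(2*184² + (4*47)*37) = 1/(2*33856 + 188*37) = 1/(67712 + 6956) = 1/74668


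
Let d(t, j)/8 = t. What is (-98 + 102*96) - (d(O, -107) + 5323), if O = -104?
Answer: 5203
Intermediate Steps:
d(t, j) = 8*t
(-98 + 102*96) - (d(O, -107) + 5323) = (-98 + 102*96) - (8*(-104) + 5323) = (-98 + 9792) - (-832 + 5323) = 9694 - 1*4491 = 9694 - 4491 = 5203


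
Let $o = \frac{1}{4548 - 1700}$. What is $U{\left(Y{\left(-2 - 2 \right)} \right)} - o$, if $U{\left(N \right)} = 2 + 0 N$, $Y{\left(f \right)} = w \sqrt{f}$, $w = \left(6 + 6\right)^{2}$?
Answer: $\frac{5695}{2848} \approx 1.9996$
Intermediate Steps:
$w = 144$ ($w = 12^{2} = 144$)
$Y{\left(f \right)} = 144 \sqrt{f}$
$o = \frac{1}{2848} \approx 0.00035112$
$U{\left(N \right)} = 2$ ($U{\left(N \right)} = 2 + 0 = 2$)
$U{\left(Y{\left(-2 - 2 \right)} \right)} - o = 2 - \frac{1}{2848} = \frac{5695}{2848}$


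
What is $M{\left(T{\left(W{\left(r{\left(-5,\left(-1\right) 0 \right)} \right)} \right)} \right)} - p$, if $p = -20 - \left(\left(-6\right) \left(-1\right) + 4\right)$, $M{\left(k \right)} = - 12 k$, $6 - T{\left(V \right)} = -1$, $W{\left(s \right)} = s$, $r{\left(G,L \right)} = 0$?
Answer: $-54$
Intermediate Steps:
$T{\left(V \right)} = 7$ ($T{\left(V \right)} = 6 - -1 = 6 + 1 = 7$)
$p = -30$ ($p = -20 - \left(6 + 4\right) = -20 - 10 = -30$)
$M{\left(T{\left(W{\left(r{\left(-5,\left(-1\right) 0 \right)} \right)} \right)} \right)} - p = \left(-12\right) 7 - -30 = -84 + 30 = -54$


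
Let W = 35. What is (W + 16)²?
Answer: 2601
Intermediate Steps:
(W + 16)² = (35 + 16)² = 51² = 2601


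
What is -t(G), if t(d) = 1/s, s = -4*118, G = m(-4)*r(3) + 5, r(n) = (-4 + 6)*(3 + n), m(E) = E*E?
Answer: 1/472 ≈ 0.0021186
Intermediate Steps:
m(E) = E²
r(n) = 6 + 2*n (r(n) = 2*(3 + n) = 6 + 2*n)
G = 197 (G = (-4)²*(6 + 2*3) + 5 = 16*(6 + 6) + 5 = 16*12 + 5 = 192 + 5 = 197)
s = -472
t(d) = -1/472 (t(d) = 1/(-472) = -1/472)
-t(G) = -1*(-1/472) = 1/472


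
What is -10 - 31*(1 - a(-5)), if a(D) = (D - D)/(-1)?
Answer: -41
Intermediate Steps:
a(D) = 0 (a(D) = 0*(-1) = 0)
-10 - 31*(1 - a(-5)) = -10 - 31*(1 - 1*0) = -10 - 31*(1 + 0) = -10 - 31*1 = -10 - 31 = -41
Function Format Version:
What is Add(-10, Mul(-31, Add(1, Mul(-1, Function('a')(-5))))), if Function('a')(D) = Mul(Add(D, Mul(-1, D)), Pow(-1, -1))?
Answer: -41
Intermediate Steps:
Function('a')(D) = 0 (Function('a')(D) = Mul(0, -1) = 0)
Add(-10, Mul(-31, Add(1, Mul(-1, Function('a')(-5))))) = Add(-10, Mul(-31, Add(1, Mul(-1, 0)))) = Add(-10, Mul(-31, Add(1, 0))) = Add(-10, Mul(-31, 1)) = Add(-10, -31) = -41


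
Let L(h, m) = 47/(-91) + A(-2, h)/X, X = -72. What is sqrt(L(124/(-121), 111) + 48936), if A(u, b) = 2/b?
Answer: sqrt(56078035183807)/33852 ≈ 221.21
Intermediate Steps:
L(h, m) = -47/91 - 1/(36*h) (L(h, m) = 47/(-91) + (2/h)/(-72) = 47*(-1/91) + (2/h)*(-1/72) = -47/91 - 1/(36*h))
sqrt(L(124/(-121), 111) + 48936) = sqrt((-91 - 209808/(-121))/(3276*((124/(-121)))) + 48936) = sqrt((-91 - 209808*(-1)/121)/(3276*((124*(-1/121)))) + 48936) = sqrt((-91 - 1692*(-124/121))/(3276*(-124/121)) + 48936) = sqrt((1/3276)*(-121/124)*(-91 + 209808/121) + 48936) = sqrt((1/3276)*(-121/124)*(198797/121) + 48936) = sqrt(-198797/406224 + 48936) = sqrt(19878778867/406224) = sqrt(56078035183807)/33852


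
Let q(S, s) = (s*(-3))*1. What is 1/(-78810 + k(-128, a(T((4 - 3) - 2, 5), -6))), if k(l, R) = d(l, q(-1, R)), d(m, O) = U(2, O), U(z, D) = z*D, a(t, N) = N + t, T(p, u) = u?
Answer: -1/78804 ≈ -1.2690e-5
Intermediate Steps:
U(z, D) = D*z
q(S, s) = -3*s (q(S, s) = -3*s*1 = -3*s)
d(m, O) = 2*O (d(m, O) = O*2 = 2*O)
k(l, R) = -6*R (k(l, R) = 2*(-3*R) = -6*R)
1/(-78810 + k(-128, a(T((4 - 3) - 2, 5), -6))) = 1/(-78810 - 6*(-6 + 5)) = 1/(-78810 - 6*(-1)) = 1/(-78810 + 6) = 1/(-78804) = -1/78804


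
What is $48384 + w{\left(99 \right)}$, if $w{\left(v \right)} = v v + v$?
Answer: $58284$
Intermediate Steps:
$w{\left(v \right)} = v + v^{2}$ ($w{\left(v \right)} = v^{2} + v = v + v^{2}$)
$48384 + w{\left(99 \right)} = 48384 + 99 \left(1 + 99\right) = 48384 + 99 \cdot 100 = 48384 + 9900 = 58284$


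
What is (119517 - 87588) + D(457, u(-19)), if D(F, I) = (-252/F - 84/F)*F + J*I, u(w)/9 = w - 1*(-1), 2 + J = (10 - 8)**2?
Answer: 31269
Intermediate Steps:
J = 2 (J = -2 + (10 - 8)**2 = -2 + 2**2 = -2 + 4 = 2)
u(w) = 9 + 9*w (u(w) = 9*(w - 1*(-1)) = 9*(w + 1) = 9*(1 + w) = 9 + 9*w)
D(F, I) = -336 + 2*I (D(F, I) = (-252/F - 84/F)*F + 2*I = (-336/F)*F + 2*I = -336 + 2*I)
(119517 - 87588) + D(457, u(-19)) = (119517 - 87588) + (-336 + 2*(9 + 9*(-19))) = 31929 + (-336 + 2*(9 - 171)) = 31929 + (-336 + 2*(-162)) = 31929 + (-336 - 324) = 31929 - 660 = 31269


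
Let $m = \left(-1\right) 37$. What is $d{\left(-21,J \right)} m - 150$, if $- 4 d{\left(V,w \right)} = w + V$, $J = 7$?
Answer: $- \frac{559}{2} \approx -279.5$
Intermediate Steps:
$m = -37$
$d{\left(V,w \right)} = - \frac{V}{4} - \frac{w}{4}$ ($d{\left(V,w \right)} = - \frac{w + V}{4} = - \frac{V + w}{4} = - \frac{V}{4} - \frac{w}{4}$)
$d{\left(-21,J \right)} m - 150 = \left(\left(- \frac{1}{4}\right) \left(-21\right) - \frac{7}{4}\right) \left(-37\right) - 150 = \left(\frac{21}{4} - \frac{7}{4}\right) \left(-37\right) - 150 = \frac{7}{2} \left(-37\right) - 150 = - \frac{259}{2} - 150 = - \frac{559}{2}$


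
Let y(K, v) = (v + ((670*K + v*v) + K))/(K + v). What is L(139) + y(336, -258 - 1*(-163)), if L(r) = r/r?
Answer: 234627/241 ≈ 973.56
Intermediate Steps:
L(r) = 1
y(K, v) = (v + v² + 671*K)/(K + v) (y(K, v) = (v + ((670*K + v²) + K))/(K + v) = (v + ((v² + 670*K) + K))/(K + v) = (v + (v² + 671*K))/(K + v) = (v + v² + 671*K)/(K + v))
L(139) + y(336, -258 - 1*(-163)) = 1 + ((-258 - 1*(-163)) + (-258 - 1*(-163))² + 671*336)/(336 + (-258 - 1*(-163))) = 1 + ((-258 + 163) + (-258 + 163)² + 225456)/(336 + (-258 + 163)) = 1 + (-95 + (-95)² + 225456)/(336 - 95) = 1 + (-95 + 9025 + 225456)/241 = 1 + (1/241)*234386 = 1 + 234386/241 = 234627/241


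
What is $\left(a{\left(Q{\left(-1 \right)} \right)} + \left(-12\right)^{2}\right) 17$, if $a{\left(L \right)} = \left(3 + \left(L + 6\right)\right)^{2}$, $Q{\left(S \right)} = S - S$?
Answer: $3825$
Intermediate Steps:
$Q{\left(S \right)} = 0$
$a{\left(L \right)} = \left(9 + L\right)^{2}$ ($a{\left(L \right)} = \left(3 + \left(6 + L\right)\right)^{2} = \left(9 + L\right)^{2}$)
$\left(a{\left(Q{\left(-1 \right)} \right)} + \left(-12\right)^{2}\right) 17 = \left(\left(9 + 0\right)^{2} + \left(-12\right)^{2}\right) 17 = \left(9^{2} + 144\right) 17 = \left(81 + 144\right) 17 = 225 \cdot 17 = 3825$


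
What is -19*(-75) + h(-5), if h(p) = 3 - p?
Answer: 1433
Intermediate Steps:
-19*(-75) + h(-5) = -19*(-75) + (3 - 1*(-5)) = 1425 + (3 + 5) = 1425 + 8 = 1433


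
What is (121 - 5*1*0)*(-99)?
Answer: -11979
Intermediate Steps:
(121 - 5*1*0)*(-99) = (121 - 5*0)*(-99) = (121 + 0)*(-99) = 121*(-99) = -11979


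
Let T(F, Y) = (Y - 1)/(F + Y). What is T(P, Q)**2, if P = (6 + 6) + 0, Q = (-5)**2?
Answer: 576/1369 ≈ 0.42074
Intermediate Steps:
Q = 25
P = 12 (P = 12 + 0 = 12)
T(F, Y) = (-1 + Y)/(F + Y)
T(P, Q)**2 = ((-1 + 25)/(12 + 25))**2 = (24/37)**2 = 576/1369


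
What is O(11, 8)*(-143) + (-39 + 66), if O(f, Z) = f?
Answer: -1546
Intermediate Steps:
O(11, 8)*(-143) + (-39 + 66) = 11*(-143) + (-39 + 66) = -1573 + 27 = -1546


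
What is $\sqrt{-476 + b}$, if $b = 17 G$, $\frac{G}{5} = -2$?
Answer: $i \sqrt{646} \approx 25.417 i$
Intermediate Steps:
$G = -10$ ($G = 5 \left(-2\right) = -10$)
$b = -170$ ($b = 17 \left(-10\right) = -170$)
$\sqrt{-476 + b} = \sqrt{-476 - 170} = \sqrt{-646} = i \sqrt{646}$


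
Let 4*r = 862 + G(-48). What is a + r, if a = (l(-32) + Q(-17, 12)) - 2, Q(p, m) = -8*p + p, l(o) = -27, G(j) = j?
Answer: 587/2 ≈ 293.50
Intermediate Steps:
Q(p, m) = -7*p
r = 407/2 (r = (862 - 48)/4 = (¼)*814 = 407/2 ≈ 203.50)
a = 90 (a = (-27 - 7*(-17)) - 2 = (-27 + 119) - 2 = 92 - 2 = 90)
a + r = 90 + 407/2 = 587/2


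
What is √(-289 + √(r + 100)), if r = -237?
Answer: √(-289 + I*√137) ≈ 0.3442 + 17.003*I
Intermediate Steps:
√(-289 + √(r + 100)) = √(-289 + √(-237 + 100)) = √(-289 + √(-137)) = √(-289 + I*√137)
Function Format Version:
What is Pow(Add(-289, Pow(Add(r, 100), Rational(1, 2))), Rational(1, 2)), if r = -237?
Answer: Pow(Add(-289, Mul(I, Pow(137, Rational(1, 2)))), Rational(1, 2)) ≈ Add(0.3442, Mul(17.003, I))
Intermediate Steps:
Pow(Add(-289, Pow(Add(r, 100), Rational(1, 2))), Rational(1, 2)) = Pow(Add(-289, Pow(Add(-237, 100), Rational(1, 2))), Rational(1, 2)) = Pow(Add(-289, Pow(-137, Rational(1, 2))), Rational(1, 2)) = Pow(Add(-289, Mul(I, Pow(137, Rational(1, 2)))), Rational(1, 2))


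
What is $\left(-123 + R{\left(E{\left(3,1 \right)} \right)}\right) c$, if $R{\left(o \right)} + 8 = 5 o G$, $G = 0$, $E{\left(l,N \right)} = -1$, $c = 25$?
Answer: $-3275$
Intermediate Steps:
$R{\left(o \right)} = -8$ ($R{\left(o \right)} = -8 + 5 o 0 = -8 + 0 = -8$)
$\left(-123 + R{\left(E{\left(3,1 \right)} \right)}\right) c = \left(-123 - 8\right) 25 = \left(-131\right) 25 = -3275$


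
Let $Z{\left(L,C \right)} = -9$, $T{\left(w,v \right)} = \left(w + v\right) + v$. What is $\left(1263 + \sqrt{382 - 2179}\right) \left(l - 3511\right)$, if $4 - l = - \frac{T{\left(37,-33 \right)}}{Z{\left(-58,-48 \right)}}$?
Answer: $- \frac{13275814}{3} - \frac{31534 i \sqrt{1797}}{9} \approx -4.4253 \cdot 10^{6} - 1.4853 \cdot 10^{5} i$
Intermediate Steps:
$T{\left(w,v \right)} = w + 2 v$ ($T{\left(w,v \right)} = \left(v + w\right) + v = w + 2 v$)
$l = \frac{65}{9}$ ($l = 4 - - \frac{37 + 2 \left(-33\right)}{-9} = 4 - - \frac{\left(37 - 66\right) \left(-1\right)}{9} = 4 - - \frac{\left(-29\right) \left(-1\right)}{9} = 4 - \left(-1\right) \frac{29}{9} = 4 - - \frac{29}{9} = 4 + \frac{29}{9} = \frac{65}{9} \approx 7.2222$)
$\left(1263 + \sqrt{382 - 2179}\right) \left(l - 3511\right) = \left(1263 + \sqrt{382 - 2179}\right) \left(\frac{65}{9} - 3511\right) = \left(1263 + \sqrt{-1797}\right) \left(- \frac{31534}{9}\right) = \left(1263 + i \sqrt{1797}\right) \left(- \frac{31534}{9}\right) = - \frac{13275814}{3} - \frac{31534 i \sqrt{1797}}{9}$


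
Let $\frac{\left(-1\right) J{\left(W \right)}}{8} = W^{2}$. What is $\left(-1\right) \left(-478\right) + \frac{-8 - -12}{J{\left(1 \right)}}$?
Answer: $\frac{955}{2} \approx 477.5$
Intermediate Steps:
$J{\left(W \right)} = - 8 W^{2}$
$\left(-1\right) \left(-478\right) + \frac{-8 - -12}{J{\left(1 \right)}} = \left(-1\right) \left(-478\right) + \frac{-8 - -12}{\left(-8\right) 1^{2}} = 478 + \frac{-8 + 12}{\left(-8\right) 1} = 478 + \frac{4}{-8} = 478 + 4 \left(- \frac{1}{8}\right) = 478 - \frac{1}{2} = \frac{955}{2}$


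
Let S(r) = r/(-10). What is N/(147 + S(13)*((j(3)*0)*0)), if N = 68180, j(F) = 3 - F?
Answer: 9740/21 ≈ 463.81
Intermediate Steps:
S(r) = -r/10 (S(r) = r*(-⅒) = -r/10)
N/(147 + S(13)*((j(3)*0)*0)) = 68180/(147 + (-⅒*13)*(((3 - 1*3)*0)*0)) = 68180/(147 - 13*(3 - 3)*0*0/10) = 68180/(147 - 13*0*0*0/10) = 68180/(147 - 0*0) = 68180/(147 - 13/10*0) = 68180/(147 + 0) = 68180/147 = 68180*(1/147) = 9740/21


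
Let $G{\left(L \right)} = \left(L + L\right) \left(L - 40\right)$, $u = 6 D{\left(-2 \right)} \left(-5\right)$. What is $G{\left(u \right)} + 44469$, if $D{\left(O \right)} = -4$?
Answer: $63669$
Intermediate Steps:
$u = 120$ ($u = 6 \left(-4\right) \left(-5\right) = \left(-24\right) \left(-5\right) = 120$)
$G{\left(L \right)} = 2 L \left(-40 + L\right)$
$G{\left(u \right)} + 44469 = 2 \cdot 120 \left(-40 + 120\right) + 44469 = 2 \cdot 120 \cdot 80 + 44469 = 19200 + 44469 = 63669$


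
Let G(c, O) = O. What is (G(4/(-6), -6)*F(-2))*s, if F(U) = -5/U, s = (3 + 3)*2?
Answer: -180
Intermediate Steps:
s = 12 (s = 6*2 = 12)
(G(4/(-6), -6)*F(-2))*s = -(-30)/(-2)*12 = -(-30)*(-1)/2*12 = -6*5/2*12 = -15*12 = -180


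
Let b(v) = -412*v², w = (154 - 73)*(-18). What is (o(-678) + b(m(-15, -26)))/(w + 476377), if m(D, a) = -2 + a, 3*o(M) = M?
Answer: -323234/474919 ≈ -0.68061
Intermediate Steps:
w = -1458 (w = 81*(-18) = -1458)
o(M) = M/3
(o(-678) + b(m(-15, -26)))/(w + 476377) = ((⅓)*(-678) - 412*(-2 - 26)²)/(-1458 + 476377) = (-226 - 412*(-28)²)/474919 = (-226 - 412*784)*(1/474919) = (-226 - 323008)*(1/474919) = -323234*1/474919 = -323234/474919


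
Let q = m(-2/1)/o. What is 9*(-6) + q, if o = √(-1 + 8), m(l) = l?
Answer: -54 - 2*√7/7 ≈ -54.756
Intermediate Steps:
o = √7 ≈ 2.6458
q = -2*√7/7 (q = (-2/1)/(√7) = (-2*1)*(√7/7) = -2*√7/7 ≈ -0.75593)
9*(-6) + q = 9*(-6) - 2*√7/7 = -54 - 2*√7/7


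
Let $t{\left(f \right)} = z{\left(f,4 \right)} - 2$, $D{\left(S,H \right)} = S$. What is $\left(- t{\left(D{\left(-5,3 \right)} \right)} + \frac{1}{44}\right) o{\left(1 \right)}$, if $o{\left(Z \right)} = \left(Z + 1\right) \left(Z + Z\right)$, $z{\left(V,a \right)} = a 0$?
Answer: $\frac{89}{11} \approx 8.0909$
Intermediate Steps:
$z{\left(V,a \right)} = 0$
$t{\left(f \right)} = -2$ ($t{\left(f \right)} = 0 - 2 = -2$)
$o{\left(Z \right)} = 2 Z \left(1 + Z\right)$ ($o{\left(Z \right)} = \left(1 + Z\right) 2 Z = 2 Z \left(1 + Z\right)$)
$\left(- t{\left(D{\left(-5,3 \right)} \right)} + \frac{1}{44}\right) o{\left(1 \right)} = \left(\left(-1\right) \left(-2\right) + \frac{1}{44}\right) 2 \cdot 1 \left(1 + 1\right) = \left(2 + \frac{1}{44}\right) 2 \cdot 1 \cdot 2 = \frac{89}{44} \cdot 4 = \frac{89}{11}$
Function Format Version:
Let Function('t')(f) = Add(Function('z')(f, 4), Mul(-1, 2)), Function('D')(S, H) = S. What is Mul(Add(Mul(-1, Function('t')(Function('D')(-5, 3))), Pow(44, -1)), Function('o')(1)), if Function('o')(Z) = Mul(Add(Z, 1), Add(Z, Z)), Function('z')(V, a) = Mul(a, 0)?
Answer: Rational(89, 11) ≈ 8.0909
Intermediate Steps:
Function('z')(V, a) = 0
Function('t')(f) = -2 (Function('t')(f) = Add(0, Mul(-1, 2)) = Add(0, -2) = -2)
Function('o')(Z) = Mul(2, Z, Add(1, Z)) (Function('o')(Z) = Mul(Add(1, Z), Mul(2, Z)) = Mul(2, Z, Add(1, Z)))
Mul(Add(Mul(-1, Function('t')(Function('D')(-5, 3))), Pow(44, -1)), Function('o')(1)) = Mul(Add(Mul(-1, -2), Pow(44, -1)), Mul(2, 1, Add(1, 1))) = Mul(Add(2, Rational(1, 44)), Mul(2, 1, 2)) = Mul(Rational(89, 44), 4) = Rational(89, 11)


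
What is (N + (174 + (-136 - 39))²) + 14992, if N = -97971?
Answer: -82978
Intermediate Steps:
(N + (174 + (-136 - 39))²) + 14992 = (-97971 + (174 + (-136 - 39))²) + 14992 = (-97971 + (174 - 175)²) + 14992 = (-97971 + (-1)²) + 14992 = (-97971 + 1) + 14992 = -97970 + 14992 = -82978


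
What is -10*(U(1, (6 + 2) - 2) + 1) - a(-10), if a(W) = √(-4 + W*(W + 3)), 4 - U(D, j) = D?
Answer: -40 - √66 ≈ -48.124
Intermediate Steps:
U(D, j) = 4 - D
a(W) = √(-4 + W*(3 + W))
-10*(U(1, (6 + 2) - 2) + 1) - a(-10) = -10*((4 - 1*1) + 1) - √(-4 + (-10)² + 3*(-10)) = -10*((4 - 1) + 1) - √(-4 + 100 - 30) = -10*(3 + 1) - √66 = -10*4 - √66 = -40 - √66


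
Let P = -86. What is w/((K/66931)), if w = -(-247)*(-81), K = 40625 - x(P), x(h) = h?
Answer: -1339088517/40711 ≈ -32893.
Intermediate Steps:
K = 40711 (K = 40625 - 1*(-86) = 40625 + 86 = 40711)
w = -20007 (w = -1*20007 = -20007)
w/((K/66931)) = -20007/(40711/66931) = -20007/(40711*(1/66931)) = -20007/40711/66931 = -20007*66931/40711 = -1339088517/40711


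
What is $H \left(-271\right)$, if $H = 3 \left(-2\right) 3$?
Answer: $4878$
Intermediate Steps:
$H = -18$ ($H = \left(-6\right) 3 = -18$)
$H \left(-271\right) = \left(-18\right) \left(-271\right) = 4878$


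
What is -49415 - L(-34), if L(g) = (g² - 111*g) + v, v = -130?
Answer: -54215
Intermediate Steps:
L(g) = -130 + g² - 111*g (L(g) = (g² - 111*g) - 130 = -130 + g² - 111*g)
-49415 - L(-34) = -49415 - (-130 + (-34)² - 111*(-34)) = -49415 - (-130 + 1156 + 3774) = -49415 - 1*4800 = -49415 - 4800 = -54215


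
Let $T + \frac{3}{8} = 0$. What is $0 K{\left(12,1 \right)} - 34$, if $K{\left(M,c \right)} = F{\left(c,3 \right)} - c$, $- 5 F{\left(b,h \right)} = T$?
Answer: $-34$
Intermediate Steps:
$T = - \frac{3}{8}$ ($T = - \frac{3}{8} + 0 = - \frac{3}{8} \approx -0.375$)
$F{\left(b,h \right)} = \frac{3}{40}$ ($F{\left(b,h \right)} = \left(- \frac{1}{5}\right) \left(- \frac{3}{8}\right) = \frac{3}{40}$)
$K{\left(M,c \right)} = \frac{3}{40} - c$
$0 K{\left(12,1 \right)} - 34 = 0 \left(\frac{3}{40} - 1\right) - 34 = 0 \left(- \frac{37}{40}\right) - 34 = 0 - 34 = -34$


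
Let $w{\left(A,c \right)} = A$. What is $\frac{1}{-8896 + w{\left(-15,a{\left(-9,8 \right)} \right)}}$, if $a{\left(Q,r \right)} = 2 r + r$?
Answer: $- \frac{1}{8911} \approx -0.00011222$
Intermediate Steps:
$a{\left(Q,r \right)} = 3 r$
$\frac{1}{-8896 + w{\left(-15,a{\left(-9,8 \right)} \right)}} = \frac{1}{-8896 - 15} = \frac{1}{-8911} = - \frac{1}{8911}$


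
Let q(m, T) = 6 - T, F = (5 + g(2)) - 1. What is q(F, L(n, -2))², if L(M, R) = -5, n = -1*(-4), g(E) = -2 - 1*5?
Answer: 121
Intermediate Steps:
g(E) = -7 (g(E) = -2 - 5 = -7)
F = -3 (F = (5 - 7) - 1 = -2 - 1 = -3)
n = 4
q(F, L(n, -2))² = (6 - 1*(-5))² = (6 + 5)² = 11² = 121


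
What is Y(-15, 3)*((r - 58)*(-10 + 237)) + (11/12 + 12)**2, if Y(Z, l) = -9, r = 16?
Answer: 12380089/144 ≈ 85973.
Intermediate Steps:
Y(-15, 3)*((r - 58)*(-10 + 237)) + (11/12 + 12)**2 = -9*(16 - 58)*(-10 + 237) + (11/12 + 12)**2 = -(-378)*227 + (11*(1/12) + 12)**2 = -9*(-9534) + (11/12 + 12)**2 = 85806 + (155/12)**2 = 85806 + 24025/144 = 12380089/144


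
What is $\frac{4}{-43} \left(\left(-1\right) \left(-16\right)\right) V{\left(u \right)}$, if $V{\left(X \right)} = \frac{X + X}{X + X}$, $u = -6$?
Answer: $- \frac{64}{43} \approx -1.4884$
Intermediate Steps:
$V{\left(X \right)} = 1$ ($V{\left(X \right)} = \frac{2 X}{2 X} = 2 X \frac{1}{2 X} = 1$)
$\frac{4}{-43} \left(\left(-1\right) \left(-16\right)\right) V{\left(u \right)} = \frac{4}{-43} \left(\left(-1\right) \left(-16\right)\right) 1 = 4 \left(- \frac{1}{43}\right) 16 \cdot 1 = \left(- \frac{4}{43}\right) 16 \cdot 1 = \left(- \frac{64}{43}\right) 1 = - \frac{64}{43}$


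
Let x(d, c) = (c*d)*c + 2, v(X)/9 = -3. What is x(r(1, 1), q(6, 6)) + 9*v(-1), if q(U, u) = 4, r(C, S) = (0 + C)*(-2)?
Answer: -273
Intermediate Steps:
r(C, S) = -2*C (r(C, S) = C*(-2) = -2*C)
v(X) = -27 (v(X) = 9*(-3) = -27)
x(d, c) = 2 + d*c**2 (x(d, c) = d*c**2 + 2 = 2 + d*c**2)
x(r(1, 1), q(6, 6)) + 9*v(-1) = (2 - 2*1*4**2) + 9*(-27) = (2 - 2*16) - 243 = (2 - 32) - 243 = -30 - 243 = -273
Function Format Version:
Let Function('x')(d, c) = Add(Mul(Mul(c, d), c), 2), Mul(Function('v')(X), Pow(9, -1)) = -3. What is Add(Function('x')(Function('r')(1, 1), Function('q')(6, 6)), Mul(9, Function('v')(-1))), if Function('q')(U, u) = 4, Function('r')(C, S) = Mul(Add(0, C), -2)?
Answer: -273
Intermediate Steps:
Function('r')(C, S) = Mul(-2, C) (Function('r')(C, S) = Mul(C, -2) = Mul(-2, C))
Function('v')(X) = -27 (Function('v')(X) = Mul(9, -3) = -27)
Function('x')(d, c) = Add(2, Mul(d, Pow(c, 2))) (Function('x')(d, c) = Add(Mul(d, Pow(c, 2)), 2) = Add(2, Mul(d, Pow(c, 2))))
Add(Function('x')(Function('r')(1, 1), Function('q')(6, 6)), Mul(9, Function('v')(-1))) = Add(Add(2, Mul(Mul(-2, 1), Pow(4, 2))), Mul(9, -27)) = Add(Add(2, Mul(-2, 16)), -243) = Add(Add(2, -32), -243) = Add(-30, -243) = -273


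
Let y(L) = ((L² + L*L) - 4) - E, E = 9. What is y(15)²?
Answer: 190969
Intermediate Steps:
y(L) = -13 + 2*L² (y(L) = ((L² + L*L) - 4) - 1*9 = ((L² + L²) - 4) - 9 = (2*L² - 4) - 9 = (-4 + 2*L²) - 9 = -13 + 2*L²)
y(15)² = (-13 + 2*15²)² = (-13 + 2*225)² = (-13 + 450)² = 437² = 190969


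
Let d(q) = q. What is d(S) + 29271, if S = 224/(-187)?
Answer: 5473453/187 ≈ 29270.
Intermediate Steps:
S = -224/187 (S = 224*(-1/187) = -224/187 ≈ -1.1979)
d(S) + 29271 = -224/187 + 29271 = 5473453/187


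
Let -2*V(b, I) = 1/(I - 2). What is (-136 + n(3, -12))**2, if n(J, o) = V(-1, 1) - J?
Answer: 76729/4 ≈ 19182.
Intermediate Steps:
V(b, I) = -1/(2*(-2 + I)) (V(b, I) = -1/(2*(I - 2)) = -1/(2*(-2 + I)))
n(J, o) = 1/2 - J (n(J, o) = -1/(-4 + 2*1) - J = -1/(-4 + 2) - J = -1/(-2) - J = -1*(-1/2) - J = 1/2 - J)
(-136 + n(3, -12))**2 = (-136 + (1/2 - 1*3))**2 = (-136 + (1/2 - 3))**2 = (-136 - 5/2)**2 = (-277/2)**2 = 76729/4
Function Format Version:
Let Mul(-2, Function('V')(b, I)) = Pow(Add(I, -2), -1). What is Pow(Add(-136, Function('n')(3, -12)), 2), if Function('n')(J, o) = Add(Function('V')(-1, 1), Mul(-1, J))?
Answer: Rational(76729, 4) ≈ 19182.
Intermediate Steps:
Function('V')(b, I) = Mul(Rational(-1, 2), Pow(Add(-2, I), -1)) (Function('V')(b, I) = Mul(Rational(-1, 2), Pow(Add(I, -2), -1)) = Mul(Rational(-1, 2), Pow(Add(-2, I), -1)))
Function('n')(J, o) = Add(Rational(1, 2), Mul(-1, J)) (Function('n')(J, o) = Add(Mul(-1, Pow(Add(-4, Mul(2, 1)), -1)), Mul(-1, J)) = Add(Mul(-1, Pow(Add(-4, 2), -1)), Mul(-1, J)) = Add(Mul(-1, Pow(-2, -1)), Mul(-1, J)) = Add(Mul(-1, Rational(-1, 2)), Mul(-1, J)) = Add(Rational(1, 2), Mul(-1, J)))
Pow(Add(-136, Function('n')(3, -12)), 2) = Pow(Add(-136, Add(Rational(1, 2), Mul(-1, 3))), 2) = Pow(Add(-136, Add(Rational(1, 2), -3)), 2) = Pow(Add(-136, Rational(-5, 2)), 2) = Pow(Rational(-277, 2), 2) = Rational(76729, 4)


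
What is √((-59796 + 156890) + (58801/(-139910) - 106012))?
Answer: I*√174576365483710/139910 ≈ 94.437*I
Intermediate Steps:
√((-59796 + 156890) + (58801/(-139910) - 106012)) = √(97094 + (58801*(-1/139910) - 106012)) = √(97094 + (-58801/139910 - 106012)) = √(97094 - 14832197721/139910) = √(-1247776181/139910) = I*√174576365483710/139910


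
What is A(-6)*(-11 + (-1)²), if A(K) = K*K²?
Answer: 2160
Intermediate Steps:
A(K) = K³
A(-6)*(-11 + (-1)²) = (-6)³*(-11 + (-1)²) = -216*(-11 + 1) = -216*(-10) = 2160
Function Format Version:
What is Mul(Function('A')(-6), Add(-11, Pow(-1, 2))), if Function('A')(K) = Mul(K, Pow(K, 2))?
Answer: 2160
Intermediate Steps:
Function('A')(K) = Pow(K, 3)
Mul(Function('A')(-6), Add(-11, Pow(-1, 2))) = Mul(Pow(-6, 3), Add(-11, Pow(-1, 2))) = Mul(-216, Add(-11, 1)) = Mul(-216, -10) = 2160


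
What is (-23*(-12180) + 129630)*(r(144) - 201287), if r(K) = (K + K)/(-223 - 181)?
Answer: -8330648276430/101 ≈ -8.2482e+10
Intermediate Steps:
r(K) = -K/202 (r(K) = (2*K)/(-404) = (2*K)*(-1/404) = -K/202)
(-23*(-12180) + 129630)*(r(144) - 201287) = (-23*(-12180) + 129630)*(-1/202*144 - 201287) = (280140 + 129630)*(-72/101 - 201287) = 409770*(-20330059/101) = -8330648276430/101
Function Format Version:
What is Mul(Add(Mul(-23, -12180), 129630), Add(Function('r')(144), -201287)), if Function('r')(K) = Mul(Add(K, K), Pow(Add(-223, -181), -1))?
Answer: Rational(-8330648276430, 101) ≈ -8.2482e+10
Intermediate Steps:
Function('r')(K) = Mul(Rational(-1, 202), K) (Function('r')(K) = Mul(Mul(2, K), Pow(-404, -1)) = Mul(Mul(2, K), Rational(-1, 404)) = Mul(Rational(-1, 202), K))
Mul(Add(Mul(-23, -12180), 129630), Add(Function('r')(144), -201287)) = Mul(Add(Mul(-23, -12180), 129630), Add(Mul(Rational(-1, 202), 144), -201287)) = Mul(Add(280140, 129630), Add(Rational(-72, 101), -201287)) = Mul(409770, Rational(-20330059, 101)) = Rational(-8330648276430, 101)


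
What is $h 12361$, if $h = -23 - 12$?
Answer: $-432635$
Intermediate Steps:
$h = -35$
$h 12361 = \left(-35\right) 12361 = -432635$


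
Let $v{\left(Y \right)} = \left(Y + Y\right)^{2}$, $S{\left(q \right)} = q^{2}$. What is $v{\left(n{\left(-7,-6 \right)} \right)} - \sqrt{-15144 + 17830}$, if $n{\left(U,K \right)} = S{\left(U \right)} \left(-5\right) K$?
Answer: $8643600 - \sqrt{2686} \approx 8.6436 \cdot 10^{6}$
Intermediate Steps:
$n{\left(U,K \right)} = - 5 K U^{2}$ ($n{\left(U,K \right)} = U^{2} \left(-5\right) K = - 5 U^{2} K = - 5 K U^{2}$)
$v{\left(Y \right)} = 4 Y^{2}$ ($v{\left(Y \right)} = \left(2 Y\right)^{2} = 4 Y^{2}$)
$v{\left(n{\left(-7,-6 \right)} \right)} - \sqrt{-15144 + 17830} = 4 \left(\left(-5\right) \left(-6\right) \left(-7\right)^{2}\right)^{2} - \sqrt{-15144 + 17830} = 4 \left(\left(-5\right) \left(-6\right) 49\right)^{2} - \sqrt{2686} = 4 \cdot 1470^{2} - \sqrt{2686} = 4 \cdot 2160900 - \sqrt{2686} = 8643600 - \sqrt{2686}$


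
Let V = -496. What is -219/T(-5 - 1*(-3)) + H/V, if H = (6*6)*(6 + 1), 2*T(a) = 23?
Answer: -55761/2852 ≈ -19.552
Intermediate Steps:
T(a) = 23/2 (T(a) = (1/2)*23 = 23/2)
H = 252 (H = 36*7 = 252)
-219/T(-5 - 1*(-3)) + H/V = -219/23/2 + 252/(-496) = -219*2/23 + 252*(-1/496) = -438/23 - 63/124 = -55761/2852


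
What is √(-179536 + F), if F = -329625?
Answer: I*√509161 ≈ 713.55*I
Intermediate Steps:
√(-179536 + F) = √(-179536 - 329625) = √(-509161) = I*√509161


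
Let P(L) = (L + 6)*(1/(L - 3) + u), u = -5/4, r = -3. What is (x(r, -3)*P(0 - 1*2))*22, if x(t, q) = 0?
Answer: 0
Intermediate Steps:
u = -5/4 (u = -5*1/4 = -5/4 ≈ -1.2500)
P(L) = (6 + L)*(-5/4 + 1/(-3 + L)) (P(L) = (L + 6)*(1/(L - 3) - 5/4) = (6 + L)*(1/(-3 + L) - 5/4) = (6 + L)*(-5/4 + 1/(-3 + L)))
(x(r, -3)*P(0 - 1*2))*22 = (0*((114 - 11*(0 - 1*2) - 5*(0 - 1*2)**2)/(4*(-3 + (0 - 1*2)))))*22 = (0*((114 - 11*(0 - 2) - 5*(0 - 2)**2)/(4*(-3 + (0 - 2)))))*22 = (0*((114 - 11*(-2) - 5*(-2)**2)/(4*(-3 - 2))))*22 = (0*((1/4)*(114 + 22 - 5*4)/(-5)))*22 = (0*((1/4)*(-1/5)*(114 + 22 - 20)))*22 = (0*((1/4)*(-1/5)*116))*22 = (0*(-29/5))*22 = 0*22 = 0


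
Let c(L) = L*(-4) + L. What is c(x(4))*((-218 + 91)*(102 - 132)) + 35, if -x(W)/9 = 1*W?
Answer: 411515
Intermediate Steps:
x(W) = -9*W
c(L) = -3*L (c(L) = -4*L + L = -3*L)
c(x(4))*((-218 + 91)*(102 - 132)) + 35 = (-(-27)*4)*((-218 + 91)*(102 - 132)) + 35 = (-3*(-36))*(-127*(-30)) + 35 = 108*3810 + 35 = 411480 + 35 = 411515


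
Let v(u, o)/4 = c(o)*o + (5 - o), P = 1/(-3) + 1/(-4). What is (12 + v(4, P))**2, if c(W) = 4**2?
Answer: 9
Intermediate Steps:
c(W) = 16
P = -7/12 (P = 1*(-1/3) + 1*(-1/4) = -1/3 - 1/4 = -7/12 ≈ -0.58333)
v(u, o) = 20 + 60*o (v(u, o) = 4*(16*o + (5 - o)) = 4*(5 + 15*o) = 20 + 60*o)
(12 + v(4, P))**2 = (12 + (20 + 60*(-7/12)))**2 = (12 + (20 - 35))**2 = (12 - 15)**2 = (-3)**2 = 9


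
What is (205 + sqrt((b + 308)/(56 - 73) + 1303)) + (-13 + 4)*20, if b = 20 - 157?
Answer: 25 + 2*sqrt(93415)/17 ≈ 60.958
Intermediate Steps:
b = -137
(205 + sqrt((b + 308)/(56 - 73) + 1303)) + (-13 + 4)*20 = (205 + sqrt((-137 + 308)/(56 - 73) + 1303)) + (-13 + 4)*20 = (205 + sqrt(171/(-17) + 1303)) - 9*20 = (205 + sqrt(171*(-1/17) + 1303)) - 180 = (205 + sqrt(-171/17 + 1303)) - 180 = (205 + sqrt(21980/17)) - 180 = (205 + 2*sqrt(93415)/17) - 180 = 25 + 2*sqrt(93415)/17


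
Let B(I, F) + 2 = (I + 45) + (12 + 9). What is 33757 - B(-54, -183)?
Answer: 33747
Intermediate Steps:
B(I, F) = 64 + I (B(I, F) = -2 + ((I + 45) + (12 + 9)) = -2 + ((45 + I) + 21) = -2 + (66 + I) = 64 + I)
33757 - B(-54, -183) = 33757 - (64 - 54) = 33757 - 1*10 = 33757 - 10 = 33747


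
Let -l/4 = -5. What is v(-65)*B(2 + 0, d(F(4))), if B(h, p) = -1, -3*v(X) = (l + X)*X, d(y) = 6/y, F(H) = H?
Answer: 975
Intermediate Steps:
l = 20 (l = -4*(-5) = 20)
v(X) = -X*(20 + X)/3 (v(X) = -(20 + X)*X/3 = -X*(20 + X)/3)
v(-65)*B(2 + 0, d(F(4))) = -⅓*(-65)*(20 - 65)*(-1) = -⅓*(-65)*(-45)*(-1) = -975*(-1) = 975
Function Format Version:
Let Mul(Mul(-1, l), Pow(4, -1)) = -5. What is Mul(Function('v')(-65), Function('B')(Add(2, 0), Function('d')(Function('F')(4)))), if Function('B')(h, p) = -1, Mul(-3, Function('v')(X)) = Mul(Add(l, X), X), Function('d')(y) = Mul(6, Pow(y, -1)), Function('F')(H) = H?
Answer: 975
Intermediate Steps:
l = 20 (l = Mul(-4, -5) = 20)
Function('v')(X) = Mul(Rational(-1, 3), X, Add(20, X)) (Function('v')(X) = Mul(Rational(-1, 3), Mul(Add(20, X), X)) = Mul(Rational(-1, 3), Mul(X, Add(20, X))) = Mul(Rational(-1, 3), X, Add(20, X)))
Mul(Function('v')(-65), Function('B')(Add(2, 0), Function('d')(Function('F')(4)))) = Mul(Mul(Rational(-1, 3), -65, Add(20, -65)), -1) = Mul(Mul(Rational(-1, 3), -65, -45), -1) = Mul(-975, -1) = 975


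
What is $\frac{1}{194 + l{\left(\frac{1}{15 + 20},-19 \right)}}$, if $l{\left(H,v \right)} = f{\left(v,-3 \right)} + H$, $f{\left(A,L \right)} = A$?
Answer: $\frac{35}{6126} \approx 0.0057134$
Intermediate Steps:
$l{\left(H,v \right)} = H + v$ ($l{\left(H,v \right)} = v + H = H + v$)
$\frac{1}{194 + l{\left(\frac{1}{15 + 20},-19 \right)}} = \frac{1}{194 - \left(19 - \frac{1}{15 + 20}\right)} = \frac{1}{194 - \left(19 - \frac{1}{35}\right)} = \frac{1}{194 + \left(\frac{1}{35} - 19\right)} = \frac{1}{194 - \frac{664}{35}} = \frac{1}{\frac{6126}{35}} = \frac{35}{6126}$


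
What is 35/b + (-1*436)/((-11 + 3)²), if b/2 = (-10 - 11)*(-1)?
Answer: -287/48 ≈ -5.9792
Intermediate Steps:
b = 42 (b = 2*((-10 - 11)*(-1)) = 2*(-21*(-1)) = 2*21 = 42)
35/b + (-1*436)/((-11 + 3)²) = 35/42 + (-1*436)/((-11 + 3)²) = 35*(1/42) - 436/((-8)²) = ⅚ - 436/64 = ⅚ - 436*1/64 = ⅚ - 109/16 = -287/48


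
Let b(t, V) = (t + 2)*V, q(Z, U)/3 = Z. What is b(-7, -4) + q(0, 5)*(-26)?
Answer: 20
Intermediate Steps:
q(Z, U) = 3*Z
b(t, V) = V*(2 + t) (b(t, V) = (2 + t)*V = V*(2 + t))
b(-7, -4) + q(0, 5)*(-26) = -4*(2 - 7) + (3*0)*(-26) = -4*(-5) + 0*(-26) = 20 + 0 = 20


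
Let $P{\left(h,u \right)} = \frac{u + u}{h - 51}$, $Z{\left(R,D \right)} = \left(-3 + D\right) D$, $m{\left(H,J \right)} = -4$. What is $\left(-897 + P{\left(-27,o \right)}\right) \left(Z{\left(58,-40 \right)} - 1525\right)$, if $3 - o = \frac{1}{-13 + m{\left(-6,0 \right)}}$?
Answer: $- \frac{2973815}{17} \approx -1.7493 \cdot 10^{5}$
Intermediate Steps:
$Z{\left(R,D \right)} = D \left(-3 + D\right)$
$o = \frac{52}{17}$ ($o = 3 - \frac{1}{-13 - 4} = 3 - \frac{1}{-17} = 3 - - \frac{1}{17} = 3 + \frac{1}{17} = \frac{52}{17} \approx 3.0588$)
$P{\left(h,u \right)} = \frac{2 u}{-51 + h}$
$\left(-897 + P{\left(-27,o \right)}\right) \left(Z{\left(58,-40 \right)} - 1525\right) = \left(-897 + 2 \cdot \frac{52}{17} \frac{1}{-51 - 27}\right) \left(- 40 \left(-3 - 40\right) - 1525\right) = \left(-897 + 2 \cdot \frac{52}{17} \frac{1}{-78}\right) \left(\left(-40\right) \left(-43\right) - 1525\right) = \left(-897 + 2 \cdot \frac{52}{17} \left(- \frac{1}{78}\right)\right) \left(1720 - 1525\right) = \left(-897 - \frac{4}{51}\right) 195 = \left(- \frac{45751}{51}\right) 195 = - \frac{2973815}{17}$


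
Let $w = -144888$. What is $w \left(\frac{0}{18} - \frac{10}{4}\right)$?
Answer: $362220$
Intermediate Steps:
$w \left(\frac{0}{18} - \frac{10}{4}\right) = - 144888 \left(\frac{0}{18} - \frac{10}{4}\right) = - 144888 \left(0 \cdot \frac{1}{18} - \frac{5}{2}\right) = - 144888 \left(0 - \frac{5}{2}\right) = \left(-144888\right) \left(- \frac{5}{2}\right) = 362220$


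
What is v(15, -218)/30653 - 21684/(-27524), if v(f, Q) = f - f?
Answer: 5421/6881 ≈ 0.78782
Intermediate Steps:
v(f, Q) = 0
v(15, -218)/30653 - 21684/(-27524) = 0/30653 - 21684/(-27524) = 0*(1/30653) - 21684*(-1/27524) = 0 + 5421/6881 = 5421/6881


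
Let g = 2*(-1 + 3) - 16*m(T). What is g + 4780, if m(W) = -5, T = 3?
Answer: 4864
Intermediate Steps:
g = 84 (g = 2*(-1 + 3) - 16*(-5) = 2*2 + 80 = 4 + 80 = 84)
g + 4780 = 84 + 4780 = 4864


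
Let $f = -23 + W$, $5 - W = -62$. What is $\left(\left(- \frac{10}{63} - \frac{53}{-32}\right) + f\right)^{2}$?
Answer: $\frac{8413108729}{4064256} \approx 2070.0$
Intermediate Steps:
$W = 67$ ($W = 5 - -62 = 5 + 62 = 67$)
$f = 44$ ($f = -23 + 67 = 44$)
$\left(\left(- \frac{10}{63} - \frac{53}{-32}\right) + f\right)^{2} = \left(\left(- \frac{10}{63} - \frac{53}{-32}\right) + 44\right)^{2} = \left(\left(\left(-10\right) \frac{1}{63} - - \frac{53}{32}\right) + 44\right)^{2} = \left(\left(- \frac{10}{63} + \frac{53}{32}\right) + 44\right)^{2} = \left(\frac{3019}{2016} + 44\right)^{2} = \left(\frac{91723}{2016}\right)^{2} = \frac{8413108729}{4064256}$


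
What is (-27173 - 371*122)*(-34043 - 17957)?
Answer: 3766620000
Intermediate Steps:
(-27173 - 371*122)*(-34043 - 17957) = (-27173 - 45262)*(-52000) = -72435*(-52000) = 3766620000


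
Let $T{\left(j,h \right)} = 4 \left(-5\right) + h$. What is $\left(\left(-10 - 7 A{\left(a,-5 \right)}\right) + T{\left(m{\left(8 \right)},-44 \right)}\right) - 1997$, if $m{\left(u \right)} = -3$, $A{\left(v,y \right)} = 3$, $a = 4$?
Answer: $-2092$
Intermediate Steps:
$T{\left(j,h \right)} = -20 + h$
$\left(\left(-10 - 7 A{\left(a,-5 \right)}\right) + T{\left(m{\left(8 \right)},-44 \right)}\right) - 1997 = \left(\left(-10 - 21\right) - 64\right) - 1997 = \left(-31 - 64\right) - 1997 = -95 - 1997 = -2092$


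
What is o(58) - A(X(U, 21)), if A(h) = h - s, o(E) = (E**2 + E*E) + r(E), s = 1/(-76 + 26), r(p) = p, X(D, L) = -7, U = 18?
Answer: 339649/50 ≈ 6793.0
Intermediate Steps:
s = -1/50 (s = 1/(-50) = -1/50 ≈ -0.020000)
o(E) = E + 2*E**2 (o(E) = (E**2 + E*E) + E = (E**2 + E**2) + E = 2*E**2 + E = E + 2*E**2)
A(h) = 1/50 + h (A(h) = h - 1*(-1/50) = h + 1/50 = 1/50 + h)
o(58) - A(X(U, 21)) = 58*(1 + 2*58) - (1/50 - 7) = 58*(1 + 116) - 1*(-349/50) = 58*117 + 349/50 = 6786 + 349/50 = 339649/50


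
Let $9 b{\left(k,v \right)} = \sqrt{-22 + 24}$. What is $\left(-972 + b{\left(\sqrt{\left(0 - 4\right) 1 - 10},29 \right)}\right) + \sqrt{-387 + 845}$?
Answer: $-972 + \sqrt{458} + \frac{\sqrt{2}}{9} \approx -950.44$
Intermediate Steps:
$b{\left(k,v \right)} = \frac{\sqrt{2}}{9}$ ($b{\left(k,v \right)} = \frac{\sqrt{-22 + 24}}{9} = \frac{\sqrt{2}}{9}$)
$\left(-972 + b{\left(\sqrt{\left(0 - 4\right) 1 - 10},29 \right)}\right) + \sqrt{-387 + 845} = \left(-972 + \frac{\sqrt{2}}{9}\right) + \sqrt{-387 + 845} = \left(-972 + \frac{\sqrt{2}}{9}\right) + \sqrt{458} = -972 + \sqrt{458} + \frac{\sqrt{2}}{9}$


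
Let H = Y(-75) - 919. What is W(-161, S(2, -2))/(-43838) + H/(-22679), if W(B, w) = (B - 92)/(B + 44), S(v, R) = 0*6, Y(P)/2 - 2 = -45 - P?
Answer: 190417241/5057462358 ≈ 0.037651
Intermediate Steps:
Y(P) = -86 - 2*P (Y(P) = 4 + 2*(-45 - P) = 4 + (-90 - 2*P) = -86 - 2*P)
S(v, R) = 0
H = -855 (H = (-86 - 2*(-75)) - 919 = (-86 + 150) - 919 = 64 - 919 = -855)
W(B, w) = (-92 + B)/(44 + B)
W(-161, S(2, -2))/(-43838) + H/(-22679) = ((-92 - 161)/(44 - 161))/(-43838) - 855/(-22679) = (-253/(-117))*(-1/43838) - 855*(-1/22679) = -1/117*(-253)*(-1/43838) + 855/22679 = (253/117)*(-1/43838) + 855/22679 = -11/223002 + 855/22679 = 190417241/5057462358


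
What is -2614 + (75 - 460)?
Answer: -2999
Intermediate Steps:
-2614 + (75 - 460) = -2614 - 385 = -2999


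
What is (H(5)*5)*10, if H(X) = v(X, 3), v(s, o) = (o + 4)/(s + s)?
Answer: 35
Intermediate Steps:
v(s, o) = (4 + o)/(2*s) (v(s, o) = (4 + o)/((2*s)) = (4 + o)*(1/(2*s)) = (4 + o)/(2*s))
H(X) = 7/(2*X) (H(X) = (4 + 3)/(2*X) = (1/2)*7/X = 7/(2*X))
(H(5)*5)*10 = (((7/2)/5)*5)*10 = (((7/2)*(1/5))*5)*10 = ((7/10)*5)*10 = (7/2)*10 = 35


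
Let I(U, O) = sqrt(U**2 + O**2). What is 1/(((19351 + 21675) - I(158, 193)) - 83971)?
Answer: -42945/1844210812 + sqrt(62213)/1844210812 ≈ -2.3151e-5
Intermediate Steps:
I(U, O) = sqrt(O**2 + U**2)
1/(((19351 + 21675) - I(158, 193)) - 83971) = 1/(((19351 + 21675) - sqrt(193**2 + 158**2)) - 83971) = 1/((41026 - sqrt(37249 + 24964)) - 83971) = 1/((41026 - sqrt(62213)) - 83971) = 1/(-42945 - sqrt(62213))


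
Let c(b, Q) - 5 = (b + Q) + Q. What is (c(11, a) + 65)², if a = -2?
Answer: 5929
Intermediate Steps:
c(b, Q) = 5 + b + 2*Q (c(b, Q) = 5 + ((b + Q) + Q) = 5 + ((Q + b) + Q) = 5 + (b + 2*Q) = 5 + b + 2*Q)
(c(11, a) + 65)² = ((5 + 11 + 2*(-2)) + 65)² = ((5 + 11 - 4) + 65)² = (12 + 65)² = 77² = 5929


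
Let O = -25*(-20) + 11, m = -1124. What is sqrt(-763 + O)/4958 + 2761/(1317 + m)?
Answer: 2761/193 + 3*I*sqrt(7)/2479 ≈ 14.306 + 0.0032018*I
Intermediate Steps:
O = 511 (O = 500 + 11 = 511)
sqrt(-763 + O)/4958 + 2761/(1317 + m) = sqrt(-763 + 511)/4958 + 2761/(1317 - 1124) = sqrt(-252)*(1/4958) + 2761/193 = (6*I*sqrt(7))*(1/4958) + 2761*(1/193) = 3*I*sqrt(7)/2479 + 2761/193 = 2761/193 + 3*I*sqrt(7)/2479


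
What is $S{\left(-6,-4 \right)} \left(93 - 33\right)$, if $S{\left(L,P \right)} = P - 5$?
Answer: $-540$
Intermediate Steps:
$S{\left(L,P \right)} = -5 + P$
$S{\left(-6,-4 \right)} \left(93 - 33\right) = \left(-5 - 4\right) \left(93 - 33\right) = \left(-9\right) 60 = -540$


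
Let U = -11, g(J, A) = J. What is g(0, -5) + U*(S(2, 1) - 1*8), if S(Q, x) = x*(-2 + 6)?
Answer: 44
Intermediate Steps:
S(Q, x) = 4*x (S(Q, x) = x*4 = 4*x)
g(0, -5) + U*(S(2, 1) - 1*8) = 0 - 11*(4*1 - 1*8) = 0 - 11*(4 - 8) = 0 - 11*(-4) = 0 + 44 = 44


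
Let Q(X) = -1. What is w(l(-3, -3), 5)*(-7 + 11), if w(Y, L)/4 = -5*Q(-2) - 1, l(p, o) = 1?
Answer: 64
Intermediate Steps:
w(Y, L) = 16 (w(Y, L) = 4*(-5*(-1) - 1) = 4*(5 - 1) = 4*4 = 16)
w(l(-3, -3), 5)*(-7 + 11) = 16*(-7 + 11) = 16*4 = 64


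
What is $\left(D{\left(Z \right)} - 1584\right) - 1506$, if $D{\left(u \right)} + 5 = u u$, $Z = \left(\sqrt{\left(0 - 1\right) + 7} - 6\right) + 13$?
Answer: $-3040 + 14 \sqrt{6} \approx -3005.7$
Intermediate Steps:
$Z = 7 + \sqrt{6}$ ($Z = \left(\sqrt{\left(0 - 1\right) + 7} - 6\right) + 13 = \left(\sqrt{-1 + 7} - 6\right) + 13 = \left(\sqrt{6} - 6\right) + 13 = \left(-6 + \sqrt{6}\right) + 13 = 7 + \sqrt{6} \approx 9.4495$)
$D{\left(u \right)} = -5 + u^{2}$ ($D{\left(u \right)} = -5 + u u = -5 + u^{2}$)
$\left(D{\left(Z \right)} - 1584\right) - 1506 = \left(\left(-5 + \left(7 + \sqrt{6}\right)^{2}\right) - 1584\right) - 1506 = \left(-1589 + \left(7 + \sqrt{6}\right)^{2}\right) - 1506 = -3095 + \left(7 + \sqrt{6}\right)^{2}$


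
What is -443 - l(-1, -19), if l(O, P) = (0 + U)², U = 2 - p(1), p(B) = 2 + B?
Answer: -444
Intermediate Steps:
U = -1 (U = 2 - (2 + 1) = 2 - 1*3 = 2 - 3 = -1)
l(O, P) = 1 (l(O, P) = (0 - 1)² = (-1)² = 1)
-443 - l(-1, -19) = -443 - 1*1 = -443 - 1 = -444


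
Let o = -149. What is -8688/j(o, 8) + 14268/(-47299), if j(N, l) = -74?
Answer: 7066860/60347 ≈ 117.10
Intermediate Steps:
-8688/j(o, 8) + 14268/(-47299) = -8688/(-74) + 14268/(-47299) = -8688*(-1/74) + 14268*(-1/47299) = 4344/37 - 492/1631 = 7066860/60347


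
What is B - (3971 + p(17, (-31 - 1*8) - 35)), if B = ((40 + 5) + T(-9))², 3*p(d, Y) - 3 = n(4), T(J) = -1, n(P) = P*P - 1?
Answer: -2041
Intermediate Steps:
n(P) = -1 + P² (n(P) = P² - 1 = -1 + P²)
p(d, Y) = 6 (p(d, Y) = 1 + (-1 + 4²)/3 = 1 + (-1 + 16)/3 = 1 + (⅓)*15 = 1 + 5 = 6)
B = 1936 (B = ((40 + 5) - 1)² = (45 - 1)² = 44² = 1936)
B - (3971 + p(17, (-31 - 1*8) - 35)) = 1936 - (3971 + 6) = 1936 - 1*3977 = 1936 - 3977 = -2041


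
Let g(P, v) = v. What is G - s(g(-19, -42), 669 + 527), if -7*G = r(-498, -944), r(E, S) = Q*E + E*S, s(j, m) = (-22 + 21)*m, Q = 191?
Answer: -366622/7 ≈ -52375.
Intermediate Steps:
s(j, m) = -m
r(E, S) = 191*E + E*S
G = -374994/7 (G = -(-498)*(191 - 944)/7 = -(-498)*(-753)/7 = -⅐*374994 = -374994/7 ≈ -53571.)
G - s(g(-19, -42), 669 + 527) = -374994/7 - (-1)*(669 + 527) = -374994/7 - (-1)*1196 = -374994/7 - 1*(-1196) = -374994/7 + 1196 = -366622/7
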